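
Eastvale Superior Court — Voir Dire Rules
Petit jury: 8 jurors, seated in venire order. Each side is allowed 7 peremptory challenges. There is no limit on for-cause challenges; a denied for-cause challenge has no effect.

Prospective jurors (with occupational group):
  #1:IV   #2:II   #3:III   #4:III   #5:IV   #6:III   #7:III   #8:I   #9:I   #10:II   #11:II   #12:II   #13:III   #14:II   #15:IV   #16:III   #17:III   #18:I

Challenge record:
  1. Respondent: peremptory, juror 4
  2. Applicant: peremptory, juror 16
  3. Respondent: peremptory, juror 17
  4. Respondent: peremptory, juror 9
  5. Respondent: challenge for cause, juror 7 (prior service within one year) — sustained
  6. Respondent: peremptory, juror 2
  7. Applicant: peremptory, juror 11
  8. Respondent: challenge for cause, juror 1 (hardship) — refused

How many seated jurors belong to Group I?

1

Removed: #2, #4, #7, #9, #11, #16, #17.
Seated jurors 1–8: #1, #3, #5, #6, #8, #10, #12, #13.
Of those, in Group I: #8 → 1.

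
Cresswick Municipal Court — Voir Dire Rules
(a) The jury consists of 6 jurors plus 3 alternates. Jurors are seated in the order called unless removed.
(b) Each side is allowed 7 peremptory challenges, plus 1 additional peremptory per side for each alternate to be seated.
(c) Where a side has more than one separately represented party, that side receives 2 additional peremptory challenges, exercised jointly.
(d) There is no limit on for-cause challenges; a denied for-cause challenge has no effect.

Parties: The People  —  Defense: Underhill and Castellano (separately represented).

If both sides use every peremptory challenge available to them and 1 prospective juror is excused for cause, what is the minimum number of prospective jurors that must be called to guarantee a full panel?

32

Seats to fill: 6 + 3 alternates = 9.
Peremptories — The People: 7 + 1×3 = 10; Defense: 7 + 1×3 + 2 = 12; total 22.
For-cause removals: 1.
Minimum venire: 9 + 22 + 1 = 32.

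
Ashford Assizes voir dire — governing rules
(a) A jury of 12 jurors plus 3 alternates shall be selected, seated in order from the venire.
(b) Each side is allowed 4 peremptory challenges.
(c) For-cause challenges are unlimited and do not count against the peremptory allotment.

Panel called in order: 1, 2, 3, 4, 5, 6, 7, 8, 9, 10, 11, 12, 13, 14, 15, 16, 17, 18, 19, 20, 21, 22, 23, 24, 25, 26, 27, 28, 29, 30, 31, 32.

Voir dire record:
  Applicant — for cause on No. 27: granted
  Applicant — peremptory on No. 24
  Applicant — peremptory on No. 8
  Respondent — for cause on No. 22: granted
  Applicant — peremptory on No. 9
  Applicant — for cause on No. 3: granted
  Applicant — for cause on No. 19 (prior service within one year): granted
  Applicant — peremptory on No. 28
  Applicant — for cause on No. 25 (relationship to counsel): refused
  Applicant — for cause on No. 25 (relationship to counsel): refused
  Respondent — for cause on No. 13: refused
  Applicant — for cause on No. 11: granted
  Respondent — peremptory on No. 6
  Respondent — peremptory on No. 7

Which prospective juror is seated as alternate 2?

Removed: #3, #6, #7, #8, #9, #11, #19, #22, #24, #27, #28. (#13, #25 stay — for-cause denied.)
Seating in order: seats 1–12 → #1, #2, #4, #5, #10, #12, #13, #14, #15, #16, #17, #18; alternates → #20, #21, #23.
So alternate 2 is #21.

21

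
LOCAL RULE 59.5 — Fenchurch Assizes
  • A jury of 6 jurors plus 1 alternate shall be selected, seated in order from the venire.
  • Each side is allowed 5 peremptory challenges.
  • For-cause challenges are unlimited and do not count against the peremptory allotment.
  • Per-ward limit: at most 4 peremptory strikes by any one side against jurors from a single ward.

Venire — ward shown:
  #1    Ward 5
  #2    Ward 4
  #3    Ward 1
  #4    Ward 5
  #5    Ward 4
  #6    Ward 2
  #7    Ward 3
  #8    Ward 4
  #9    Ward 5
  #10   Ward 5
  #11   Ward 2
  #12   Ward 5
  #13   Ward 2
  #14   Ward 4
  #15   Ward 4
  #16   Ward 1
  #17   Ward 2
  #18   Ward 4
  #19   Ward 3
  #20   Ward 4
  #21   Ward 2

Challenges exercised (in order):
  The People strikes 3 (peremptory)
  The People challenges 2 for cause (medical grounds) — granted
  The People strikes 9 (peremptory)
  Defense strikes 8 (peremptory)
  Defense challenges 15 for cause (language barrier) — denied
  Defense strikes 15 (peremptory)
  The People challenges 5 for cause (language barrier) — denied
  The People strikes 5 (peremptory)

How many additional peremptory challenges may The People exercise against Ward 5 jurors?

The People peremptories so far: #3, #9, #5 — 3 of 5 used, 2 left overall.
Against Ward 5: #9 — 1 used; per-ward cap 4 leaves 3.
Binding limit: min(2, 3) = 2.

2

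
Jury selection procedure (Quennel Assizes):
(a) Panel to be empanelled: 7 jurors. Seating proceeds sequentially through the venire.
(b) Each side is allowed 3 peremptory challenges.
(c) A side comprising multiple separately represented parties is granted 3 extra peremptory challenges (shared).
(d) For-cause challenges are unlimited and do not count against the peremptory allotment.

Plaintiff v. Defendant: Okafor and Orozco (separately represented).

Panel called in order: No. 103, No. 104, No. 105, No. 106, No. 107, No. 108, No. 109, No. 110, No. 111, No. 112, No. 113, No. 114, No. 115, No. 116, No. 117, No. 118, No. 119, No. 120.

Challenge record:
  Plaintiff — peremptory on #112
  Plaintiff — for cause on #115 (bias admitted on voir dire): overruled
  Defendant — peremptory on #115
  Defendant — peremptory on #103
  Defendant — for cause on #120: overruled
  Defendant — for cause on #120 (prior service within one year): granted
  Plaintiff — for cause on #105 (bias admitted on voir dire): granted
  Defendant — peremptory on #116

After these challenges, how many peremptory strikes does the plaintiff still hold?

Plaintiff allotment: 3.
Plaintiff peremptories used: #112 — 1 (for-cause on #115, #105 don't count).
Remaining: 3 − 1 = 2.

2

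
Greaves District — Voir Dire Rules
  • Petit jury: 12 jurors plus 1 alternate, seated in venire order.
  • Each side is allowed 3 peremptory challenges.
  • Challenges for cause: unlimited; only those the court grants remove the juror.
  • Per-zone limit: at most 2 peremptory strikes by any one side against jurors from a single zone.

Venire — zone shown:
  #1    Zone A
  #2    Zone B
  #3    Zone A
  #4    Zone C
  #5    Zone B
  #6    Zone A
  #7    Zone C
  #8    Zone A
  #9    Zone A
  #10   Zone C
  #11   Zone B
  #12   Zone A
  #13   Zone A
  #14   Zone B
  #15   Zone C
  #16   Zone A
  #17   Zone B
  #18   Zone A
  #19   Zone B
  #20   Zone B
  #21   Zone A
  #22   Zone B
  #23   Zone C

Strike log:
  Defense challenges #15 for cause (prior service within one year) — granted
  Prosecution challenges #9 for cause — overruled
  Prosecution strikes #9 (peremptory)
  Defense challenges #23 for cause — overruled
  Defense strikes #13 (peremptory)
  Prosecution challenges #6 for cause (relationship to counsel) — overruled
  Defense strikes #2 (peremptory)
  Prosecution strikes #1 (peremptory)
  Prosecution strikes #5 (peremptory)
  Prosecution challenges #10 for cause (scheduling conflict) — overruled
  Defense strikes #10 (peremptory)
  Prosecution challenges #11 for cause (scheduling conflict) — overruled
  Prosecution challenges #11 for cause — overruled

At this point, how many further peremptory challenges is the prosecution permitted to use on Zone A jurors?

Prosecution peremptories so far: #9, #1, #5 — 3 of 3 used, 0 left overall.
Against Zone A: #9, #1 — 2 used; per-zone cap 2 leaves 0.
Binding limit: min(0, 0) = 0.

0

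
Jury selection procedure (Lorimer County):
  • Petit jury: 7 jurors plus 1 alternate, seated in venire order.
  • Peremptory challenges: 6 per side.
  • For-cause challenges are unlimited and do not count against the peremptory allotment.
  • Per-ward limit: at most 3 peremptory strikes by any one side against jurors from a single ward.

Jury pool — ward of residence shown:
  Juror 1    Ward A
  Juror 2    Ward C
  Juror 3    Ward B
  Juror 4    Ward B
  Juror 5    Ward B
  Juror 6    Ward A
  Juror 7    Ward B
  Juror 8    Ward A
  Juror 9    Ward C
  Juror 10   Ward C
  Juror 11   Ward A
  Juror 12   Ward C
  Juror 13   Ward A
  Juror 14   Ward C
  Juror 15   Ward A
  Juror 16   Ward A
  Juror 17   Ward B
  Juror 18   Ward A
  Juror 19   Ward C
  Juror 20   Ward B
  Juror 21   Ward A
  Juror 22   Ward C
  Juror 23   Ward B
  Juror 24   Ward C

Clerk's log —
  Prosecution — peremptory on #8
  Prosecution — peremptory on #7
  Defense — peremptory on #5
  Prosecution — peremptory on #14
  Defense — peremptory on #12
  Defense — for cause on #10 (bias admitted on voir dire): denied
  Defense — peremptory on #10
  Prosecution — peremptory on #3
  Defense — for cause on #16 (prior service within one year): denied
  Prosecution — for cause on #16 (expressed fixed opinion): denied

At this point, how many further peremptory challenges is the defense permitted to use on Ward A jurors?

Defense peremptories so far: #5, #12, #10 — 3 of 6 used, 3 left overall.
Against Ward A: none yet — per-ward cap 3 leaves 3.
Binding limit: min(3, 3) = 3.

3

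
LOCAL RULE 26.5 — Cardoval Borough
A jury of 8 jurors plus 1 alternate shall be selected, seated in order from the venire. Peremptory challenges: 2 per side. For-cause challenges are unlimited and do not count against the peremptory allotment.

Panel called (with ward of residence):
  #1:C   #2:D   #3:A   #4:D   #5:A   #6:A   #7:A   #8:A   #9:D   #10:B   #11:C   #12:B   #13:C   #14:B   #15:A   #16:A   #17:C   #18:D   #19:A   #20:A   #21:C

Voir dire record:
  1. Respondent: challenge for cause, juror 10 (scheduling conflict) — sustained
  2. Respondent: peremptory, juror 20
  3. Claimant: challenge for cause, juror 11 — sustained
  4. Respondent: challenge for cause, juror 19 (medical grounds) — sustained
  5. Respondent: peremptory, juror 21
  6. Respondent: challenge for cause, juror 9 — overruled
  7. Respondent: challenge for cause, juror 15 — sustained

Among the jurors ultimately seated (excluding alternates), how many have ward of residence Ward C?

1

Removed: #10, #11, #15, #19, #20, #21.
Seated jurors 1–8: #1, #2, #3, #4, #5, #6, #7, #8 (alternates #9 not counted).
Of those, in Ward C: #1 → 1.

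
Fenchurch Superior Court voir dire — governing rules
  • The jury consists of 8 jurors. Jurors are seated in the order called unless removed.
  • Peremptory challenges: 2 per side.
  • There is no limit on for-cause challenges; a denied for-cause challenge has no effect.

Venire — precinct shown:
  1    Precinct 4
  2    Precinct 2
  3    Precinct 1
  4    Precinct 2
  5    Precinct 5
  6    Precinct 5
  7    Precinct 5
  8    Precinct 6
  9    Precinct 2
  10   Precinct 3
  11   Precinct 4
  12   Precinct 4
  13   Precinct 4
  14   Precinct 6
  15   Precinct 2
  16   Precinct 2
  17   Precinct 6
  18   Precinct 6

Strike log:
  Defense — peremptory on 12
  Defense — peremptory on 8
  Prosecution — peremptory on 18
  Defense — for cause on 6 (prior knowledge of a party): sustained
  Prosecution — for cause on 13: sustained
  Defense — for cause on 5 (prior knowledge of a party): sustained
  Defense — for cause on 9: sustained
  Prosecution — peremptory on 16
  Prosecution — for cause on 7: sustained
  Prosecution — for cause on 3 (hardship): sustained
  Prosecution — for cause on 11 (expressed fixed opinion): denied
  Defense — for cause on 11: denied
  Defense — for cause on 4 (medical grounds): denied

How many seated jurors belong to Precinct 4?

Removed: #3, #5, #6, #7, #8, #9, #12, #13, #16, #18.
Seated jurors 1–8: #1, #2, #4, #10, #11, #14, #15, #17.
Of those, in Precinct 4: #1, #11 → 2.

2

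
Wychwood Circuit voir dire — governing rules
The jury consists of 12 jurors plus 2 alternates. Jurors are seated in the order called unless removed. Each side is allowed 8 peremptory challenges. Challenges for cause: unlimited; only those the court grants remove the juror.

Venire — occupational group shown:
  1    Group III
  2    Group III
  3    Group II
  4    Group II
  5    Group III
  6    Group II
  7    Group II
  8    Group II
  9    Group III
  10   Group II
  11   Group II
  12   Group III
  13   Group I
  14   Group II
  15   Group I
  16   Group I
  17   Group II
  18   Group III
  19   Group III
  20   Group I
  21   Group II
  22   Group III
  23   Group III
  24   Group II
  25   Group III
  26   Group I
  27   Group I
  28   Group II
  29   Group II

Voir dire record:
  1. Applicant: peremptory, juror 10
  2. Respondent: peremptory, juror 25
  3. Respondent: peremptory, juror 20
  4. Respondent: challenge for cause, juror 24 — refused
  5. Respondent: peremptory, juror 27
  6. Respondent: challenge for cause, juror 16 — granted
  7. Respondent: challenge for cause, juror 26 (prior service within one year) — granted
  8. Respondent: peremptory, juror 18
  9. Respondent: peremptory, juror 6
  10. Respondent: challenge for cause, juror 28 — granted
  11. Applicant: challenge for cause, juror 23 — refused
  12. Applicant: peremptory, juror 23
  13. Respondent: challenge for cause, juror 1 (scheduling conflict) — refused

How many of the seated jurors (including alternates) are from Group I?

Removed: #6, #10, #16, #18, #20, #23, #25, #26, #27, #28.
Seated (14 incl. alternates): #1, #2, #3, #4, #5, #7, #8, #9, #11, #12, #13, #14, #15, #17.
Of those, in Group I: #13, #15 → 2.

2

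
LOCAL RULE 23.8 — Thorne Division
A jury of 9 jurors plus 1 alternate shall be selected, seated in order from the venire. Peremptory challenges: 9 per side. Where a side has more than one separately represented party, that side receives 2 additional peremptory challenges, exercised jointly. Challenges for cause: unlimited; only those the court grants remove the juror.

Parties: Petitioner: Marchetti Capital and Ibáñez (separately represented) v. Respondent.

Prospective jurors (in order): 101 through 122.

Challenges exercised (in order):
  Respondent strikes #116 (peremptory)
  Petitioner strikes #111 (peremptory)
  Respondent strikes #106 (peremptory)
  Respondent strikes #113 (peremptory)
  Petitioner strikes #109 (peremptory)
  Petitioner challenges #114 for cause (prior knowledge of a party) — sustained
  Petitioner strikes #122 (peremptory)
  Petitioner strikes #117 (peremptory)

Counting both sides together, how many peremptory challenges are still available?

13

Petitioner allotment: 9 base + 2 multi-party = 11. Respondent allotment: 9.
Petitioner peremptories used: #111, #109, #122, #117 — 4 (the for-cause on #114 doesn't count).
Respondent peremptories used: #116, #106, #113 — 3.
Remaining: (11 − 4) + (9 − 3) = 13.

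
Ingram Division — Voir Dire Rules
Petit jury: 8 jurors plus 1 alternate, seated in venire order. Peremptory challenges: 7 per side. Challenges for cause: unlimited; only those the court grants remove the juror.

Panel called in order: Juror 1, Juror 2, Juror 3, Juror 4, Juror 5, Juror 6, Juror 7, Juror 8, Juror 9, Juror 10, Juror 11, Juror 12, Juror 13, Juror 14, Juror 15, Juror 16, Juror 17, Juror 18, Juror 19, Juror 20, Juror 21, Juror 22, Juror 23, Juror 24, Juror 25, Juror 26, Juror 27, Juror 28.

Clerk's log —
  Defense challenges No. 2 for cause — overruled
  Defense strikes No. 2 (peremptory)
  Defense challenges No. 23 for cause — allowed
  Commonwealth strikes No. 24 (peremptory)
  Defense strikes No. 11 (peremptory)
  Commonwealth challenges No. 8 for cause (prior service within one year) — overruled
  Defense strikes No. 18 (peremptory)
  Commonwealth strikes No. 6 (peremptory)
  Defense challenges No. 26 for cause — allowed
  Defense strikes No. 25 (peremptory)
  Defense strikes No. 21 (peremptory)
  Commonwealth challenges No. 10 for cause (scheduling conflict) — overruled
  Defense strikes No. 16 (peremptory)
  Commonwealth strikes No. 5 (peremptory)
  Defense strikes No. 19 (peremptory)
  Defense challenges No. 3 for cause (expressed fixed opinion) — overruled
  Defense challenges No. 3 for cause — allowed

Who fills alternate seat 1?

Removed: #2, #3, #5, #6, #11, #16, #18, #19, #21, #23, #24, #25, #26. (#8, #10 stay — for-cause denied.)
Filling seats in venire order through position 9: #1, #4, #7, #8, #9, #10, #12, #13, #14.
So alternate 1 is #14.

14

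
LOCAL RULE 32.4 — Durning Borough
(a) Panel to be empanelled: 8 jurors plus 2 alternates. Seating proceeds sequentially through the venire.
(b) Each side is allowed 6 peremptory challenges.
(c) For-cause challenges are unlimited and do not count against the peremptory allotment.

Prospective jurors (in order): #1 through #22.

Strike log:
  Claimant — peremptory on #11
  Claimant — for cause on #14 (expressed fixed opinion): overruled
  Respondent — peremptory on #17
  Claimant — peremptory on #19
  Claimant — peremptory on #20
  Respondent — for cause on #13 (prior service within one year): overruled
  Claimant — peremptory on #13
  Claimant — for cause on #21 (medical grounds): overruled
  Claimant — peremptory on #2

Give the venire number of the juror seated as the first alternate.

10

Removed: #2, #11, #13, #17, #19, #20. (#14, #21 stay — for-cause denied.)
Filling seats in venire order through position 9: #1, #3, #4, #5, #6, #7, #8, #9, #10.
So alternate 1 is #10.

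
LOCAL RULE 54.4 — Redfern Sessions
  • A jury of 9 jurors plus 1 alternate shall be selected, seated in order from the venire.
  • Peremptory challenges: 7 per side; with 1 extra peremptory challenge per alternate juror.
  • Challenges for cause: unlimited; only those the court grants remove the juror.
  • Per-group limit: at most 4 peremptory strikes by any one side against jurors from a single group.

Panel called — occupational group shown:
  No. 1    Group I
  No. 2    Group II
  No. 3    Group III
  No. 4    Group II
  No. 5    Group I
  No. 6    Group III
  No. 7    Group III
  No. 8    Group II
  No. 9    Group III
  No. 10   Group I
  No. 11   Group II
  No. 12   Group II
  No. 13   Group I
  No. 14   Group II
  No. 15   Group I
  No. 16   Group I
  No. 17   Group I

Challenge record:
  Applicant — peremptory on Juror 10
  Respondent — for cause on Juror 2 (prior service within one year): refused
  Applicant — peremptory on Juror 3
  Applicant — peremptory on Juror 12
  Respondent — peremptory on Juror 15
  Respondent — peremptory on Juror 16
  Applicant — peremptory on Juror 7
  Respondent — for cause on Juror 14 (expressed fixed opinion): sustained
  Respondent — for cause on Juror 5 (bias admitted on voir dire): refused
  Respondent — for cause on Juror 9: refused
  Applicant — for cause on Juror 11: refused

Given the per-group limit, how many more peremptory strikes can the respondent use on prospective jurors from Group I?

Respondent peremptories so far: #15, #16 — 2 of 8 used, 6 left overall.
Against Group I: #15, #16 — 2 used; per-group cap 4 leaves 2.
Binding limit: min(6, 2) = 2.

2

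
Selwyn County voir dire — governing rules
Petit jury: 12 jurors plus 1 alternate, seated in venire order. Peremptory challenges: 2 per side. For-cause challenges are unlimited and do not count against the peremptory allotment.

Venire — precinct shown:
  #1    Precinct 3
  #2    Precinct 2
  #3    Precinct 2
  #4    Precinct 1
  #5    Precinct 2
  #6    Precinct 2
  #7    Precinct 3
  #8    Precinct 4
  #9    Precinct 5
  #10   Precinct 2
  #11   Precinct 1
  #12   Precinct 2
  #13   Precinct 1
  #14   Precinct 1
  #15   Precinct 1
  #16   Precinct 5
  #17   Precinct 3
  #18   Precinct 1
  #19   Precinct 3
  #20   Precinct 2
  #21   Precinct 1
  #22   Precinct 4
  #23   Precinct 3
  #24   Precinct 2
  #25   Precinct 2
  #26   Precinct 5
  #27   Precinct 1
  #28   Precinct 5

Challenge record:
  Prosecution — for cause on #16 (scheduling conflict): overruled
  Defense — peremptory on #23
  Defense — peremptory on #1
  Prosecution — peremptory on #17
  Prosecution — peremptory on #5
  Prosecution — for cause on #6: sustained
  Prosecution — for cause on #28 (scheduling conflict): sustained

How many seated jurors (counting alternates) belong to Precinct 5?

Removed: #1, #5, #6, #17, #23, #28.
Seated (13 incl. alternates): #2, #3, #4, #7, #8, #9, #10, #11, #12, #13, #14, #15, #16.
Of those, in Precinct 5: #9, #16 → 2.

2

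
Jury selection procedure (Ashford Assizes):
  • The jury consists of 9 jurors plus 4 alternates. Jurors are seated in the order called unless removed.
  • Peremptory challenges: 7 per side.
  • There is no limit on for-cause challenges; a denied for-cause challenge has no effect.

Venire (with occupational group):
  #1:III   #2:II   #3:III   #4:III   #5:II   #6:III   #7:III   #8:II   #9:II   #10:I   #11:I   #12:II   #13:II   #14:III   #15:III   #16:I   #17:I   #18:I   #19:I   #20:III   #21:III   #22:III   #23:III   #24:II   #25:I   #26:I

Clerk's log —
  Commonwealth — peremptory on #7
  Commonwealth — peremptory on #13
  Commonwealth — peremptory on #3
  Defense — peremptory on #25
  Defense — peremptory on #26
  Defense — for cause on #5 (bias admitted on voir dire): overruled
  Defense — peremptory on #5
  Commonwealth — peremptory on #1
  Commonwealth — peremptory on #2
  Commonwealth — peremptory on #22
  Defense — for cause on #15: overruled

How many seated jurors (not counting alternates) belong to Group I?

2

Removed: #1, #2, #3, #5, #7, #13, #22, #25, #26.
Seated jurors 1–9: #4, #6, #8, #9, #10, #11, #12, #14, #15 (alternates #16, #17, #18, #19 not counted).
Of those, in Group I: #10, #11 → 2.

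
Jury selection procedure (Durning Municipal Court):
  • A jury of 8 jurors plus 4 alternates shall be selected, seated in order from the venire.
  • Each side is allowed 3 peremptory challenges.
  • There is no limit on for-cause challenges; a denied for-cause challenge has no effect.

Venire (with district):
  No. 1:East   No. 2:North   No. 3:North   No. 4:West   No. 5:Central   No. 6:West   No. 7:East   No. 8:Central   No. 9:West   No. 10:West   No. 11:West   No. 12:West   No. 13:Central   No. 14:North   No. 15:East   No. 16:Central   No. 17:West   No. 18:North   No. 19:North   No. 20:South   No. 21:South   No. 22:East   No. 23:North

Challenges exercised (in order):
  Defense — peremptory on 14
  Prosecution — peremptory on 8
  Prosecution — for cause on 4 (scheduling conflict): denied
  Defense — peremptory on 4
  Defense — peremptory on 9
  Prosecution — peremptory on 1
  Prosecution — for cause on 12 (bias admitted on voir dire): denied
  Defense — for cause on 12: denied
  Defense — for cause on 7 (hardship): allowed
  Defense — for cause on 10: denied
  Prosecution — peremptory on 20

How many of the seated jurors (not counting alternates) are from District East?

Removed: #1, #4, #7, #8, #9, #14, #20.
Seated jurors 1–8: #2, #3, #5, #6, #10, #11, #12, #13 (alternates #15, #16, #17, #18 not counted).
None of those are in District East → 0.

0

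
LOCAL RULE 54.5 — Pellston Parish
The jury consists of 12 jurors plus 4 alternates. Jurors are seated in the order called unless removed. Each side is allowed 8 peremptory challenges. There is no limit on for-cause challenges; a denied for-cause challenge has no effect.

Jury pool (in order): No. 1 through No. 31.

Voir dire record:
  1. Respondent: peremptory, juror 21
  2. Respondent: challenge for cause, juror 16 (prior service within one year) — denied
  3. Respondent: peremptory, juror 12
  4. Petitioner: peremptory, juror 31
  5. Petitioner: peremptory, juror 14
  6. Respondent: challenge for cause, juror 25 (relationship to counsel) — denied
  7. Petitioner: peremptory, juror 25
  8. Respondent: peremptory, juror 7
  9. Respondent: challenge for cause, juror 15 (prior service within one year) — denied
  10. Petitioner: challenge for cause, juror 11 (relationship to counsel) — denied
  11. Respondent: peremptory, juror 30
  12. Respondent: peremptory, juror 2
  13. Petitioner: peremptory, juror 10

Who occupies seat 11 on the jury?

16

Removed: #2, #7, #10, #12, #14, #21, #25, #30, #31. (#11, #15, #16 stay — for-cause denied.)
Filling seats in venire order through position 11: #1, #3, #4, #5, #6, #8, #9, #11, #13, #15, #16.
So seat 11 is #16.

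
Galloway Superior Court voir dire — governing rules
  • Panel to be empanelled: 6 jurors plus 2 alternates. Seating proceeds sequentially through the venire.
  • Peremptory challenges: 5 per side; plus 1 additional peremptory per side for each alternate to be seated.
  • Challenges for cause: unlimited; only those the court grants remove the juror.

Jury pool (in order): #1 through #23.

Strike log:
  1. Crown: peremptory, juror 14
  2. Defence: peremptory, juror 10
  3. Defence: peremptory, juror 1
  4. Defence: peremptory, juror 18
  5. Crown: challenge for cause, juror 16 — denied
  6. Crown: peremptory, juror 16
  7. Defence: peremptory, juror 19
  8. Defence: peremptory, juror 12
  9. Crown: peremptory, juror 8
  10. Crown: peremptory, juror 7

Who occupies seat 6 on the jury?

9

Removed: #1, #7, #8, #10, #12, #14, #16, #18, #19.
Seating in order: seats 1–6 → #2, #3, #4, #5, #6, #9; alternates → #11, #13.
So seat 6 is #9.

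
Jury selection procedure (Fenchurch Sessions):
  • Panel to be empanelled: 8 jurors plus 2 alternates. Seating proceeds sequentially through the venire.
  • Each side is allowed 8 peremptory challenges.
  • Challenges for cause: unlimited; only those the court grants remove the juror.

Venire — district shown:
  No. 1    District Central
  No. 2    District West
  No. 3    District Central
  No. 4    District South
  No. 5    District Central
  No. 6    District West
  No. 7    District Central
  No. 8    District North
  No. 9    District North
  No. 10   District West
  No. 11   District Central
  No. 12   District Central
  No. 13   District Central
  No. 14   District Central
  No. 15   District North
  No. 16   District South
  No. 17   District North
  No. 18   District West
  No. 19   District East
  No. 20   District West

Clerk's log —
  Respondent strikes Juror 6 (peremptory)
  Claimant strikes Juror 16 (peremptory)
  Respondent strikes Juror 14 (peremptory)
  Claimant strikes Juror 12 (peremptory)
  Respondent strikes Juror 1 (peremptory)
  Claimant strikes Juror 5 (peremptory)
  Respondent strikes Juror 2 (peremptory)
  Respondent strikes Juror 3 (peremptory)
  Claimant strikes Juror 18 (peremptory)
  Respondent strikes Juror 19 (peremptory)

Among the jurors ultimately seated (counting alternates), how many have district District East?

Removed: #1, #2, #3, #5, #6, #12, #14, #16, #18, #19.
Seated (10 incl. alternates): #4, #7, #8, #9, #10, #11, #13, #15, #17, #20.
None of those are in District East → 0.

0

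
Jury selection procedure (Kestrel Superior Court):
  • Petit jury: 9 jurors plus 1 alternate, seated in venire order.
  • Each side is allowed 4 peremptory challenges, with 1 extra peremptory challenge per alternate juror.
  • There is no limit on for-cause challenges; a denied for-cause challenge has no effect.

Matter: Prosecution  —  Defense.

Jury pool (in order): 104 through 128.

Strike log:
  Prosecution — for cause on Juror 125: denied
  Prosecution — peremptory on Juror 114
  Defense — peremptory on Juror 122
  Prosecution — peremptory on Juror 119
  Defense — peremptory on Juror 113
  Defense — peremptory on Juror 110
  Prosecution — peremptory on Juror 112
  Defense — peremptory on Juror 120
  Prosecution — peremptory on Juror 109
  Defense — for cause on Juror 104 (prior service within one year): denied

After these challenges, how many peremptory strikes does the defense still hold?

Defense allotment: 4 base + 1 × 1 alternate = 5.
Defense peremptories used: #122, #113, #110, #120 — 4 (the for-cause on #104 doesn't count).
Remaining: 5 − 4 = 1.

1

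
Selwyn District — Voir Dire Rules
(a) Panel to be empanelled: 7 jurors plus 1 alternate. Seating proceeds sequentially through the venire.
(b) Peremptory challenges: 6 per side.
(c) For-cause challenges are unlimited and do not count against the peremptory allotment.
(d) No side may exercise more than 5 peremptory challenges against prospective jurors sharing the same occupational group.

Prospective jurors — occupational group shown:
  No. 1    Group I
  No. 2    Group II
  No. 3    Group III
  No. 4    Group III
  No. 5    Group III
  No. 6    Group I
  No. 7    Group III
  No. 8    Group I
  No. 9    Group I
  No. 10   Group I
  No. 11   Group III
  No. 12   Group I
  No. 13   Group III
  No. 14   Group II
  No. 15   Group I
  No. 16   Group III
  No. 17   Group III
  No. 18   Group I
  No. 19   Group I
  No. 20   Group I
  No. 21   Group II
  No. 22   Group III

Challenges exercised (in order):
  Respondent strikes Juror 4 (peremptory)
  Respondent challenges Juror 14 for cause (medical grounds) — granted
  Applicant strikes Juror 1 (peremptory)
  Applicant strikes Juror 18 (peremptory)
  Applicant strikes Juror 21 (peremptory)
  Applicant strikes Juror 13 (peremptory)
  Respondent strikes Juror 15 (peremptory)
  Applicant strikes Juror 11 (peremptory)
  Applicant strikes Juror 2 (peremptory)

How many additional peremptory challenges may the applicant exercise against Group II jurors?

0

Applicant peremptories so far: #1, #18, #21, #13, #11, #2 — 6 of 6 used, 0 left overall.
Against Group II: #21, #2 — 2 used; per-group cap 5 leaves 3.
Binding limit: min(0, 3) = 0.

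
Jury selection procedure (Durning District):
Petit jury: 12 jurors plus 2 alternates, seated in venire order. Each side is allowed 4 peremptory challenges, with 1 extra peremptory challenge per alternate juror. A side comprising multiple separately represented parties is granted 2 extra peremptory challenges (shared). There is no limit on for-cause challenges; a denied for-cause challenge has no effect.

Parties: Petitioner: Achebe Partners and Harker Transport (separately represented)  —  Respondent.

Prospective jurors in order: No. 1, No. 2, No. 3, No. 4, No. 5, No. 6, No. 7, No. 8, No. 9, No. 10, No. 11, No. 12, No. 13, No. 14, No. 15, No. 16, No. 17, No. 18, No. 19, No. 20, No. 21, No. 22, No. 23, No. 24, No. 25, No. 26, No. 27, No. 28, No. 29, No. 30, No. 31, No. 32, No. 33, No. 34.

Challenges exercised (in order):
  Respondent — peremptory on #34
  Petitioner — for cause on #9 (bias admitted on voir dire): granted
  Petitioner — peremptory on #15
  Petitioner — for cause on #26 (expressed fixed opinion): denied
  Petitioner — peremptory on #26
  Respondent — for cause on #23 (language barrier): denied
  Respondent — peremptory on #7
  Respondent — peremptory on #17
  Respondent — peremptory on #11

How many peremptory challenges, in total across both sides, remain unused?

8

Petitioner allotment: 4 base + 1 × 2 alternates + 2 multi-party = 8. Respondent allotment: 4 base + 1 × 2 alternates = 6.
Petitioner peremptories used: #15, #26 — 2 (for-cause on #9, #26 don't count).
Respondent peremptories used: #34, #7, #17, #11 — 4 (the for-cause on #23 doesn't count).
Remaining: (8 − 2) + (6 − 4) = 8.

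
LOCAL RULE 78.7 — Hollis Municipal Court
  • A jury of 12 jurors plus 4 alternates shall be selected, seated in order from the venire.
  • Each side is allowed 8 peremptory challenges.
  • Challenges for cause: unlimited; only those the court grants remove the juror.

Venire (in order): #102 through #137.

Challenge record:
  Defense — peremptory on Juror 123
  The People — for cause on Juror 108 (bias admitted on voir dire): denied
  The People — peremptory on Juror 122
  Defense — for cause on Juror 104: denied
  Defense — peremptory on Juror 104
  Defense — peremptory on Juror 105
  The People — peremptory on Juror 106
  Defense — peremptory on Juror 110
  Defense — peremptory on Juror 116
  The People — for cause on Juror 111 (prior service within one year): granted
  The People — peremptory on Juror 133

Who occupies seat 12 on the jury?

Removed: #104, #105, #106, #110, #111, #116, #122, #123, #133. (#108 stays — for-cause denied.)
Seating in order: seats 1–12 → #102, #103, #107, #108, #109, #112, #113, #114, #115, #117, #118, #119; alternates → #120, #121, #124, #125.
So seat 12 is #119.

119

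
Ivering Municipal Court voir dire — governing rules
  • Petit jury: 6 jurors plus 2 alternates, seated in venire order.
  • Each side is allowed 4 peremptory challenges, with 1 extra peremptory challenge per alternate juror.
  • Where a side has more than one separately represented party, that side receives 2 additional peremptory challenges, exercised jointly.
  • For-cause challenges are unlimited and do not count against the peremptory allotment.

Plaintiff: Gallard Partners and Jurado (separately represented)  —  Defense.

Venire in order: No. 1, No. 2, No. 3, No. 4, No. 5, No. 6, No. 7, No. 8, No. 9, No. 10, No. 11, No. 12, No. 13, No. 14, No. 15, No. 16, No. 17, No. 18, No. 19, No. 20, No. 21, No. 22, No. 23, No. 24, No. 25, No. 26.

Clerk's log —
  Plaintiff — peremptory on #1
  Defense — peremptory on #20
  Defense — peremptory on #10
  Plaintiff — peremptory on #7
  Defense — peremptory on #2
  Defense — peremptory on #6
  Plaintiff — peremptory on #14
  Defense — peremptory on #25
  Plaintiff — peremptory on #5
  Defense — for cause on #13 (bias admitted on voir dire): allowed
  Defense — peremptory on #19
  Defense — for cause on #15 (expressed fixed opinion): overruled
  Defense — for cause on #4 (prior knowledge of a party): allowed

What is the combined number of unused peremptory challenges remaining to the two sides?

Plaintiff allotment: 4 base + 1 × 2 alternates + 2 multi-party = 8. Defense allotment: 4 base + 1 × 2 alternates = 6.
Plaintiff peremptories used: #1, #7, #14, #5 — 4.
Defense peremptories used: #20, #10, #2, #6, #25, #19 — 6 (for-cause on #13, #15, #4 don't count).
Remaining: (8 − 4) + (6 − 6) = 4.

4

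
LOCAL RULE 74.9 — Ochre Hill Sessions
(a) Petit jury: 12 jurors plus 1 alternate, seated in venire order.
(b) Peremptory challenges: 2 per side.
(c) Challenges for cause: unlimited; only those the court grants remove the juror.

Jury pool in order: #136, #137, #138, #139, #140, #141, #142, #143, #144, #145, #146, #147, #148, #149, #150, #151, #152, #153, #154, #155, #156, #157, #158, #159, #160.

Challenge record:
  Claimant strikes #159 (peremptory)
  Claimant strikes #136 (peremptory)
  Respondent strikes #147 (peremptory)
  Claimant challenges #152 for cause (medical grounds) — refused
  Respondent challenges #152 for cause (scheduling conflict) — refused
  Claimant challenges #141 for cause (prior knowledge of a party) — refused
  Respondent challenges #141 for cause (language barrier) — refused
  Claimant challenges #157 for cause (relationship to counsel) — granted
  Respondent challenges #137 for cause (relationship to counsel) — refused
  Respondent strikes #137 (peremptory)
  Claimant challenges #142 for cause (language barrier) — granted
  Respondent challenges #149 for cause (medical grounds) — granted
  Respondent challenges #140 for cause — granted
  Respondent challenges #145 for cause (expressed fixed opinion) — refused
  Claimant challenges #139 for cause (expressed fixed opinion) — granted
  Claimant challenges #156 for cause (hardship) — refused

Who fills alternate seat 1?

155

Removed: #136, #137, #139, #140, #142, #147, #149, #157, #159. (#141, #145, #152, #156 stay — for-cause denied.)
Seating in order: seats 1–12 → #138, #141, #143, #144, #145, #146, #148, #150, #151, #152, #153, #154; alternates → #155.
So alternate 1 is #155.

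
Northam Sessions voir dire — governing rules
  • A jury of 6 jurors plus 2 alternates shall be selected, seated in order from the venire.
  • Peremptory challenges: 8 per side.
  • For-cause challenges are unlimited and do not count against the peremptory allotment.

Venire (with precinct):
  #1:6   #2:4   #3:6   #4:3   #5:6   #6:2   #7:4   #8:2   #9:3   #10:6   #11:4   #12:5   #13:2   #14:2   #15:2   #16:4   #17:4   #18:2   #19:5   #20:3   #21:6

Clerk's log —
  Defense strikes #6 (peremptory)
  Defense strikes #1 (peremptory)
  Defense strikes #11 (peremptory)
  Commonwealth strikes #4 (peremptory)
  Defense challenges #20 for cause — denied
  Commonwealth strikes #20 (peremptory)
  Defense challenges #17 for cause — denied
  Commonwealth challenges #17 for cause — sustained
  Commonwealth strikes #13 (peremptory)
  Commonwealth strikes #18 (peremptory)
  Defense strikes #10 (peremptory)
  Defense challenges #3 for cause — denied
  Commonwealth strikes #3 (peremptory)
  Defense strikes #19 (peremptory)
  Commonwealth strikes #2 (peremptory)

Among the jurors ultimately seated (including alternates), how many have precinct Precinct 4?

Removed: #1, #2, #3, #4, #6, #10, #11, #13, #17, #18, #19, #20.
Seated (8 incl. alternates): #5, #7, #8, #9, #12, #14, #15, #16.
Of those, in Precinct 4: #7, #16 → 2.

2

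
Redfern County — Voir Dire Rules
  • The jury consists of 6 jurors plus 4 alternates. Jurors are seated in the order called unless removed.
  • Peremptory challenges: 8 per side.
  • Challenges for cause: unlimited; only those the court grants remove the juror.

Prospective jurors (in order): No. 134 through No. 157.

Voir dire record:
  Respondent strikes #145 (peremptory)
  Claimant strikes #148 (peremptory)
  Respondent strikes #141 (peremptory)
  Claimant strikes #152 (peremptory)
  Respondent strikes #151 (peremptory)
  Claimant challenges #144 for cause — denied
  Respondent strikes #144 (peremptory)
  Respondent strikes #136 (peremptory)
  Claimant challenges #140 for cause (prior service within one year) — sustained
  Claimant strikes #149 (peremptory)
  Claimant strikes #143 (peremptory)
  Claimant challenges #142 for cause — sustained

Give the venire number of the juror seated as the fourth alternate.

Removed: #136, #140, #141, #142, #143, #144, #145, #148, #149, #151, #152.
Seating in order: seats 1–6 → #134, #135, #137, #138, #139, #146; alternates → #147, #150, #153, #154.
So alternate 4 is #154.

154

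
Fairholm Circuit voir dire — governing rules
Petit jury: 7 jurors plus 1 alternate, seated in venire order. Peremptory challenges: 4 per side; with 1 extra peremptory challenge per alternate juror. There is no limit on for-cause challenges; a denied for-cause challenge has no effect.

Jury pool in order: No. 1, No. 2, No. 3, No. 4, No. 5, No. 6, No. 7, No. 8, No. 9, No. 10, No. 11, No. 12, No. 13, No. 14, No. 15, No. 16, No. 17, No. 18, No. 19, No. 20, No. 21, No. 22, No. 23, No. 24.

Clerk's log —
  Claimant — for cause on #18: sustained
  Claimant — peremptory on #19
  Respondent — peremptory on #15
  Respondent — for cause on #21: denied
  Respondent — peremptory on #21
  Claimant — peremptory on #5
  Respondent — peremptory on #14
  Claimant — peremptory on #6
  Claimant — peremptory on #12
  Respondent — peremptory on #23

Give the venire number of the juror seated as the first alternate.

Removed: #5, #6, #12, #14, #15, #18, #19, #21, #23.
Filling seats in venire order through position 8: #1, #2, #3, #4, #7, #8, #9, #10.
So alternate 1 is #10.

10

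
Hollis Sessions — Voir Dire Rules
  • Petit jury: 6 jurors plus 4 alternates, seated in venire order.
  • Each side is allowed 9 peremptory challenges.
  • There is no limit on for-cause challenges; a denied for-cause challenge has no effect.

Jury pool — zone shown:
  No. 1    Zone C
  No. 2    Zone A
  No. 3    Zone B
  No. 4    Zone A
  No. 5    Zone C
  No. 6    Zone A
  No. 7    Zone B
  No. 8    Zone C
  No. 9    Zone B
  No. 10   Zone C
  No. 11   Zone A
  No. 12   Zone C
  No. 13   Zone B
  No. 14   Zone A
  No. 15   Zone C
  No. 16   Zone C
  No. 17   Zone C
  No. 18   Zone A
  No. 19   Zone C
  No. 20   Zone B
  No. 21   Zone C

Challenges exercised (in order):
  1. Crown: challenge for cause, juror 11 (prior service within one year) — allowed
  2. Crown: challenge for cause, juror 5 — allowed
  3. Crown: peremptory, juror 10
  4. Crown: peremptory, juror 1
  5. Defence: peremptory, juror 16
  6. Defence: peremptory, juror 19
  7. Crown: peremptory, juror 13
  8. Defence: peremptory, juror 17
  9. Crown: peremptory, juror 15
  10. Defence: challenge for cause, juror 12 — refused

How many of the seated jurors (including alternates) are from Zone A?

Removed: #1, #5, #10, #11, #13, #15, #16, #17, #19.
Seated (10 incl. alternates): #2, #3, #4, #6, #7, #8, #9, #12, #14, #18.
Of those, in Zone A: #2, #4, #6, #14, #18 → 5.

5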